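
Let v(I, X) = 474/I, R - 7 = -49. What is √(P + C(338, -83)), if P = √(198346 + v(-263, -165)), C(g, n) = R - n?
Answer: √(2835929 + 526*√3429817453)/263 ≈ 22.054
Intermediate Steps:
R = -42 (R = 7 - 49 = -42)
C(g, n) = -42 - n
P = 2*√3429817453/263 (P = √(198346 + 474/(-263)) = √(198346 + 474*(-1/263)) = √(198346 - 474/263) = √(52164524/263) = 2*√3429817453/263 ≈ 445.36)
√(P + C(338, -83)) = √(2*√3429817453/263 + (-42 - 1*(-83))) = √(2*√3429817453/263 + (-42 + 83)) = √(2*√3429817453/263 + 41) = √(41 + 2*√3429817453/263)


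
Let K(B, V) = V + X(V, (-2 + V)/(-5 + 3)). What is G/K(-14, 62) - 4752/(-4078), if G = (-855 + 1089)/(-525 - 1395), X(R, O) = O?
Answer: 24250719/20879360 ≈ 1.1615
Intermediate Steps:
K(B, V) = 1 + V/2 (K(B, V) = V + (-2 + V)/(-5 + 3) = V + (-2 + V)/(-2) = V + (-2 + V)*(-½) = V + (1 - V/2) = 1 + V/2)
G = -39/320 (G = 234/(-1920) = 234*(-1/1920) = -39/320 ≈ -0.12188)
G/K(-14, 62) - 4752/(-4078) = -39/(320*(1 + (½)*62)) - 4752/(-4078) = -39/(320*(1 + 31)) - 4752*(-1/4078) = -39/320/32 + 2376/2039 = -39/320*1/32 + 2376/2039 = -39/10240 + 2376/2039 = 24250719/20879360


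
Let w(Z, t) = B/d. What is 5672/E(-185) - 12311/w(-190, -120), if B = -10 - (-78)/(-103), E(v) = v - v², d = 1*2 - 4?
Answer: -21818078909/9531570 ≈ -2289.0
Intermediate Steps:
d = -2 (d = 2 - 4 = -2)
B = -1108/103 (B = -10 - (-78)*(-1)/103 = -10 - 1*78/103 = -10 - 78/103 = -1108/103 ≈ -10.757)
w(Z, t) = 554/103 (w(Z, t) = -1108/103/(-2) = -1108/103*(-½) = 554/103)
5672/E(-185) - 12311/w(-190, -120) = 5672/((-185*(1 - 1*(-185)))) - 12311/554/103 = 5672/((-185*(1 + 185))) - 12311*103/554 = 5672/((-185*186)) - 1268033/554 = 5672/(-34410) - 1268033/554 = 5672*(-1/34410) - 1268033/554 = -2836/17205 - 1268033/554 = -21818078909/9531570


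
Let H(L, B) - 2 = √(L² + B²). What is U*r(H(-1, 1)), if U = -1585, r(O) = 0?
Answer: 0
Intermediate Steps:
H(L, B) = 2 + √(B² + L²) (H(L, B) = 2 + √(L² + B²) = 2 + √(B² + L²))
U*r(H(-1, 1)) = -1585*0 = 0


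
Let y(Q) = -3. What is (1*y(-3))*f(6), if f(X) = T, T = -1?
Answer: 3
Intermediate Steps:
f(X) = -1
(1*y(-3))*f(6) = (1*(-3))*(-1) = -3*(-1) = 3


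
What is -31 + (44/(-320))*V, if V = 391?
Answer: -6781/80 ≈ -84.762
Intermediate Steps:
-31 + (44/(-320))*V = -31 + (44/(-320))*391 = -31 + (44*(-1/320))*391 = -31 - 11/80*391 = -31 - 4301/80 = -6781/80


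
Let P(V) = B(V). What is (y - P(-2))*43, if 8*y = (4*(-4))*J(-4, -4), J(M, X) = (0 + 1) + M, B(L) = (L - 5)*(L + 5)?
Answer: 1161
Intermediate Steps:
B(L) = (-5 + L)*(5 + L)
J(M, X) = 1 + M
P(V) = -25 + V**2
y = 6 (y = ((4*(-4))*(1 - 4))/8 = (-16*(-3))/8 = (1/8)*48 = 6)
(y - P(-2))*43 = (6 - (-25 + (-2)**2))*43 = (6 - (-25 + 4))*43 = (6 - 1*(-21))*43 = (6 + 21)*43 = 27*43 = 1161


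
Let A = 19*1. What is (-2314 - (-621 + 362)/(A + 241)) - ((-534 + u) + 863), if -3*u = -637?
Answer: -2226383/780 ≈ -2854.3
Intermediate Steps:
u = 637/3 (u = -1/3*(-637) = 637/3 ≈ 212.33)
A = 19
(-2314 - (-621 + 362)/(A + 241)) - ((-534 + u) + 863) = (-2314 - (-621 + 362)/(19 + 241)) - ((-534 + 637/3) + 863) = (-2314 - (-259)/260) - (-965/3 + 863) = (-2314 - (-259)/260) - 1*1624/3 = (-2314 - 1*(-259/260)) - 1624/3 = (-2314 + 259/260) - 1624/3 = -601381/260 - 1624/3 = -2226383/780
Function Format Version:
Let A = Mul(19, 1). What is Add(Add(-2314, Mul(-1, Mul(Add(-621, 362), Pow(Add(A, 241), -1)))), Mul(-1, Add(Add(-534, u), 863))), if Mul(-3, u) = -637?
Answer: Rational(-2226383, 780) ≈ -2854.3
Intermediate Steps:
u = Rational(637, 3) (u = Mul(Rational(-1, 3), -637) = Rational(637, 3) ≈ 212.33)
A = 19
Add(Add(-2314, Mul(-1, Mul(Add(-621, 362), Pow(Add(A, 241), -1)))), Mul(-1, Add(Add(-534, u), 863))) = Add(Add(-2314, Mul(-1, Mul(Add(-621, 362), Pow(Add(19, 241), -1)))), Mul(-1, Add(Add(-534, Rational(637, 3)), 863))) = Add(Add(-2314, Mul(-1, Mul(-259, Pow(260, -1)))), Mul(-1, Add(Rational(-965, 3), 863))) = Add(Add(-2314, Mul(-1, Mul(-259, Rational(1, 260)))), Mul(-1, Rational(1624, 3))) = Add(Add(-2314, Mul(-1, Rational(-259, 260))), Rational(-1624, 3)) = Add(Add(-2314, Rational(259, 260)), Rational(-1624, 3)) = Add(Rational(-601381, 260), Rational(-1624, 3)) = Rational(-2226383, 780)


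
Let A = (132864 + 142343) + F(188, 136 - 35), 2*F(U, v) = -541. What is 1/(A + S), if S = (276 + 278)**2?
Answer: 2/1163705 ≈ 1.7186e-6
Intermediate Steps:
F(U, v) = -541/2 (F(U, v) = (1/2)*(-541) = -541/2)
S = 306916 (S = 554**2 = 306916)
A = 549873/2 (A = (132864 + 142343) - 541/2 = 275207 - 541/2 = 549873/2 ≈ 2.7494e+5)
1/(A + S) = 1/(549873/2 + 306916) = 1/(1163705/2) = 2/1163705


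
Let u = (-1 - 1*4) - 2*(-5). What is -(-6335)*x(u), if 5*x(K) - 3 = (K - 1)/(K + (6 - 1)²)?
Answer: 59549/15 ≈ 3969.9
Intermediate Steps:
u = 5 (u = (-1 - 4) + 10 = -5 + 10 = 5)
x(K) = ⅗ + (-1 + K)/(5*(25 + K)) (x(K) = ⅗ + ((K - 1)/(K + (6 - 1)²))/5 = ⅗ + ((-1 + K)/(K + 5²))/5 = ⅗ + ((-1 + K)/(K + 25))/5 = ⅗ + ((-1 + K)/(25 + K))/5 = ⅗ + (-1 + K)/(5*(25 + K)))
-(-6335)*x(u) = -(-6335)*2*(37 + 2*5)/(5*(25 + 5)) = -(-6335)*(⅖)*(37 + 10)/30 = -(-6335)*(⅖)*(1/30)*47 = -(-6335)*47/75 = -181*(-329/15) = 59549/15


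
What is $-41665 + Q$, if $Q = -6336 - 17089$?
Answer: $-65090$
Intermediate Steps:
$Q = -23425$ ($Q = -6336 - 17089 = -23425$)
$-41665 + Q = -41665 - 23425 = -65090$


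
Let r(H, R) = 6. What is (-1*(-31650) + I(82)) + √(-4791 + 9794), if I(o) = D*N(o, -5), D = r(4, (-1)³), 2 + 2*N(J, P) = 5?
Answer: 31659 + √5003 ≈ 31730.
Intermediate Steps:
N(J, P) = 3/2 (N(J, P) = -1 + (½)*5 = -1 + 5/2 = 3/2)
D = 6
I(o) = 9 (I(o) = 6*(3/2) = 9)
(-1*(-31650) + I(82)) + √(-4791 + 9794) = (-1*(-31650) + 9) + √(-4791 + 9794) = (31650 + 9) + √5003 = 31659 + √5003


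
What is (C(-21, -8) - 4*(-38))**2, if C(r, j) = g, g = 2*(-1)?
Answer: 22500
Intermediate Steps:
g = -2
C(r, j) = -2
(C(-21, -8) - 4*(-38))**2 = (-2 - 4*(-38))**2 = (-2 + 152)**2 = 150**2 = 22500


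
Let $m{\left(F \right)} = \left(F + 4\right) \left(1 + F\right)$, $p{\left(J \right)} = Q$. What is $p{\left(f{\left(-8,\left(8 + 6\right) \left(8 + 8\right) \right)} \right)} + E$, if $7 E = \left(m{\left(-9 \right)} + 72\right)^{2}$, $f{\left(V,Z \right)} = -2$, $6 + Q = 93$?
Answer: $1879$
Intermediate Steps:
$Q = 87$ ($Q = -6 + 93 = 87$)
$p{\left(J \right)} = 87$
$m{\left(F \right)} = \left(1 + F\right) \left(4 + F\right)$ ($m{\left(F \right)} = \left(4 + F\right) \left(1 + F\right) = \left(1 + F\right) \left(4 + F\right)$)
$E = 1792$ ($E = \frac{\left(\left(4 + \left(-9\right)^{2} + 5 \left(-9\right)\right) + 72\right)^{2}}{7} = \frac{\left(\left(4 + 81 - 45\right) + 72\right)^{2}}{7} = \frac{\left(40 + 72\right)^{2}}{7} = \frac{112^{2}}{7} = \frac{1}{7} \cdot 12544 = 1792$)
$p{\left(f{\left(-8,\left(8 + 6\right) \left(8 + 8\right) \right)} \right)} + E = 87 + 1792 = 1879$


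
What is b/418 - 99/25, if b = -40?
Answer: -21191/5225 ≈ -4.0557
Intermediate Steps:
b/418 - 99/25 = -40/418 - 99/25 = -40*1/418 - 99*1/25 = -20/209 - 99/25 = -21191/5225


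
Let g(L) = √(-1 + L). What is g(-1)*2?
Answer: 2*I*√2 ≈ 2.8284*I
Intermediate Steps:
g(-1)*2 = √(-1 - 1)*2 = √(-2)*2 = (I*√2)*2 = 2*I*√2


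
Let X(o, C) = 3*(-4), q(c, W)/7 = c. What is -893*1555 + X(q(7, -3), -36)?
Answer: -1388627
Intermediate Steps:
q(c, W) = 7*c
X(o, C) = -12
-893*1555 + X(q(7, -3), -36) = -893*1555 - 12 = -1388615 - 12 = -1388627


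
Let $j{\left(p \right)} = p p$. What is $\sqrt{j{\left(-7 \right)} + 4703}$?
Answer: $12 \sqrt{33} \approx 68.935$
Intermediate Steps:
$j{\left(p \right)} = p^{2}$
$\sqrt{j{\left(-7 \right)} + 4703} = \sqrt{\left(-7\right)^{2} + 4703} = \sqrt{49 + 4703} = \sqrt{4752} = 12 \sqrt{33}$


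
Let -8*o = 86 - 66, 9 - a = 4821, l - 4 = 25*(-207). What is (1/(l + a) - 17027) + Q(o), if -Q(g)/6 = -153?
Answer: -160816148/9983 ≈ -16109.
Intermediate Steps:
l = -5171 (l = 4 + 25*(-207) = 4 - 5175 = -5171)
a = -4812 (a = 9 - 1*4821 = 9 - 4821 = -4812)
o = -5/2 (o = -(86 - 66)/8 = -⅛*20 = -5/2 ≈ -2.5000)
Q(g) = 918 (Q(g) = -6*(-153) = 918)
(1/(l + a) - 17027) + Q(o) = (1/(-5171 - 4812) - 17027) + 918 = (1/(-9983) - 17027) + 918 = (-1/9983 - 17027) + 918 = -169980542/9983 + 918 = -160816148/9983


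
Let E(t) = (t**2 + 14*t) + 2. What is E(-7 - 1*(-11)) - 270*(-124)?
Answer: 33554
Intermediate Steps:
E(t) = 2 + t**2 + 14*t
E(-7 - 1*(-11)) - 270*(-124) = (2 + (-7 - 1*(-11))**2 + 14*(-7 - 1*(-11))) - 270*(-124) = (2 + (-7 + 11)**2 + 14*(-7 + 11)) + 33480 = (2 + 4**2 + 14*4) + 33480 = (2 + 16 + 56) + 33480 = 74 + 33480 = 33554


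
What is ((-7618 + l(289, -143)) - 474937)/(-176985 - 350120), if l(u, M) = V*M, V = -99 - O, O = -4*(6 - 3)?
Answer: 470114/527105 ≈ 0.89188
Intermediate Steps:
O = -12 (O = -4*3 = -12)
V = -87 (V = -99 - 1*(-12) = -99 + 12 = -87)
l(u, M) = -87*M
((-7618 + l(289, -143)) - 474937)/(-176985 - 350120) = ((-7618 - 87*(-143)) - 474937)/(-176985 - 350120) = ((-7618 + 12441) - 474937)/(-527105) = (4823 - 474937)*(-1/527105) = -470114*(-1/527105) = 470114/527105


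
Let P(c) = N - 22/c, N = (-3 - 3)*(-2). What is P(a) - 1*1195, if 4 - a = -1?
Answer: -5937/5 ≈ -1187.4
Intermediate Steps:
a = 5 (a = 4 - 1*(-1) = 4 + 1 = 5)
N = 12 (N = -6*(-2) = 12)
P(c) = 12 - 22/c
P(a) - 1*1195 = (12 - 22/5) - 1*1195 = (12 - 22*⅕) - 1195 = (12 - 22/5) - 1195 = 38/5 - 1195 = -5937/5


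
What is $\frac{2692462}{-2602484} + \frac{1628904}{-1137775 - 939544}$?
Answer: $- \frac{4916149533457}{2703094730198} \approx -1.8187$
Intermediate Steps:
$\frac{2692462}{-2602484} + \frac{1628904}{-1137775 - 939544} = 2692462 \left(- \frac{1}{2602484}\right) + \frac{1628904}{-1137775 - 939544} = - \frac{1346231}{1301242} + \frac{1628904}{-2077319} = - \frac{1346231}{1301242} + 1628904 \left(- \frac{1}{2077319}\right) = - \frac{1346231}{1301242} - \frac{1628904}{2077319} = - \frac{4916149533457}{2703094730198}$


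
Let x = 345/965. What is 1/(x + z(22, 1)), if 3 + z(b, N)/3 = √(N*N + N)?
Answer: -53654/351957 - 37249*√2/703914 ≈ -0.22728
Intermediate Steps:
z(b, N) = -9 + 3*√(N + N²) (z(b, N) = -9 + 3*√(N*N + N) = -9 + 3*√(N² + N) = -9 + 3*√(N + N²))
x = 69/193 (x = 345*(1/965) = 69/193 ≈ 0.35751)
1/(x + z(22, 1)) = 1/(69/193 + (-9 + 3*√(1*(1 + 1)))) = 1/(69/193 + (-9 + 3*√(1*2))) = 1/(69/193 + (-9 + 3*√2)) = 1/(-1668/193 + 3*√2)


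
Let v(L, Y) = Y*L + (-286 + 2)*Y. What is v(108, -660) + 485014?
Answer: 601174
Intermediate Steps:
v(L, Y) = -284*Y + L*Y (v(L, Y) = L*Y - 284*Y = -284*Y + L*Y)
v(108, -660) + 485014 = -660*(-284 + 108) + 485014 = -660*(-176) + 485014 = 116160 + 485014 = 601174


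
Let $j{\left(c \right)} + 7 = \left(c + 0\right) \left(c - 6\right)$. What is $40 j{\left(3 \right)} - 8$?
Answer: $-648$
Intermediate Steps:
$j{\left(c \right)} = -7 + c \left(-6 + c\right)$ ($j{\left(c \right)} = -7 + \left(c + 0\right) \left(c - 6\right) = -7 + c \left(-6 + c\right)$)
$40 j{\left(3 \right)} - 8 = 40 \left(-7 + 3^{2} - 18\right) - 8 = 40 \left(-7 + 9 - 18\right) - 8 = 40 \left(-16\right) - 8 = -640 - 8 = -648$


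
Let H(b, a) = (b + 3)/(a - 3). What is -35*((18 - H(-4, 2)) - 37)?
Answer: 700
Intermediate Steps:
H(b, a) = (3 + b)/(-3 + a)
-35*((18 - H(-4, 2)) - 37) = -35*((18 - (3 - 4)/(-3 + 2)) - 37) = -35*((18 - (-1)/(-1)) - 37) = -35*((18 - (-1)*(-1)) - 37) = -35*((18 - 1*1) - 37) = -35*((18 - 1) - 37) = -35*(17 - 37) = -35*(-20) = 700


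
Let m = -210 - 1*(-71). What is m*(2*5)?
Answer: -1390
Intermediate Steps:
m = -139 (m = -210 + 71 = -139)
m*(2*5) = -278*5 = -139*10 = -1390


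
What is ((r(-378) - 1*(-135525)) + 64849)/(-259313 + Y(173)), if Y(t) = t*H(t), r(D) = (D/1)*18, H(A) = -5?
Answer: -96785/130089 ≈ -0.74399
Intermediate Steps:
r(D) = 18*D (r(D) = (D*1)*18 = D*18 = 18*D)
Y(t) = -5*t (Y(t) = t*(-5) = -5*t)
((r(-378) - 1*(-135525)) + 64849)/(-259313 + Y(173)) = ((18*(-378) - 1*(-135525)) + 64849)/(-259313 - 5*173) = ((-6804 + 135525) + 64849)/(-259313 - 865) = (128721 + 64849)/(-260178) = 193570*(-1/260178) = -96785/130089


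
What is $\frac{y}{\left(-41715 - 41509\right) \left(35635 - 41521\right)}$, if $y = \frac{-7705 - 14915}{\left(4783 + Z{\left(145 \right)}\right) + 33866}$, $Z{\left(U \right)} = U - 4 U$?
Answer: $- \frac{1885}{1559947909608} \approx -1.2084 \cdot 10^{-9}$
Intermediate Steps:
$Z{\left(U \right)} = - 3 U$
$y = - \frac{3770}{6369}$ ($y = \frac{-7705 - 14915}{\left(4783 - 435\right) + 33866} = - \frac{22620}{\left(4783 - 435\right) + 33866} = - \frac{22620}{4348 + 33866} = - \frac{22620}{38214} = \left(-22620\right) \frac{1}{38214} = - \frac{3770}{6369} \approx -0.59193$)
$\frac{y}{\left(-41715 - 41509\right) \left(35635 - 41521\right)} = - \frac{3770}{6369 \left(-41715 - 41509\right) \left(35635 - 41521\right)} = - \frac{3770}{6369 \left(\left(-83224\right) \left(-5886\right)\right)} = - \frac{3770}{6369 \cdot 489856464} = \left(- \frac{3770}{6369}\right) \frac{1}{489856464} = - \frac{1885}{1559947909608}$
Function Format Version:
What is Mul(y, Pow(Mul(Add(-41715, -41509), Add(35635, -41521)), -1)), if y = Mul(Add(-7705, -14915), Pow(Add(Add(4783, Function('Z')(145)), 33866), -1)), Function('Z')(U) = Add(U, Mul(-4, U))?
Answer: Rational(-1885, 1559947909608) ≈ -1.2084e-9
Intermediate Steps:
Function('Z')(U) = Mul(-3, U)
y = Rational(-3770, 6369) (y = Mul(Add(-7705, -14915), Pow(Add(Add(4783, Mul(-3, 145)), 33866), -1)) = Mul(-22620, Pow(Add(Add(4783, -435), 33866), -1)) = Mul(-22620, Pow(Add(4348, 33866), -1)) = Mul(-22620, Pow(38214, -1)) = Mul(-22620, Rational(1, 38214)) = Rational(-3770, 6369) ≈ -0.59193)
Mul(y, Pow(Mul(Add(-41715, -41509), Add(35635, -41521)), -1)) = Mul(Rational(-3770, 6369), Pow(Mul(Add(-41715, -41509), Add(35635, -41521)), -1)) = Mul(Rational(-3770, 6369), Pow(Mul(-83224, -5886), -1)) = Mul(Rational(-3770, 6369), Pow(489856464, -1)) = Mul(Rational(-3770, 6369), Rational(1, 489856464)) = Rational(-1885, 1559947909608)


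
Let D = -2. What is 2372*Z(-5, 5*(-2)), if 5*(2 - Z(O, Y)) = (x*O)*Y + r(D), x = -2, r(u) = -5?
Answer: 54556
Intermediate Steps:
Z(O, Y) = 3 + 2*O*Y/5 (Z(O, Y) = 2 - ((-2*O)*Y - 5)/5 = 2 - (-2*O*Y - 5)/5 = 2 - (-5 - 2*O*Y)/5 = 2 + (1 + 2*O*Y/5) = 3 + 2*O*Y/5)
2372*Z(-5, 5*(-2)) = 2372*(3 + (⅖)*(-5)*(5*(-2))) = 2372*(3 + (⅖)*(-5)*(-10)) = 2372*(3 + 20) = 2372*23 = 54556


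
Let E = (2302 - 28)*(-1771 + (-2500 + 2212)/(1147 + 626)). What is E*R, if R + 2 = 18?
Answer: -12695068896/197 ≈ -6.4442e+7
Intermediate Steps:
R = 16 (R = -2 + 18 = 16)
E = -793441806/197 (E = 2274*(-1771 - 288/1773) = 2274*(-1771 - 288*1/1773) = 2274*(-1771 - 32/197) = 2274*(-348919/197) = -793441806/197 ≈ -4.0276e+6)
E*R = -793441806/197*16 = -12695068896/197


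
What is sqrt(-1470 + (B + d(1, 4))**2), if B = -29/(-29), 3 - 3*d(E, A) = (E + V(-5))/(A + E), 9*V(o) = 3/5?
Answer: 7*I*sqrt(1514906)/225 ≈ 38.292*I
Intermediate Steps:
V(o) = 1/15 (V(o) = (3/5)/9 = (3*(1/5))/9 = (1/9)*(3/5) = 1/15)
d(E, A) = 1 - (1/15 + E)/(3*(A + E)) (d(E, A) = 1 - (E + 1/15)/(3*(A + E)) = 1 - (1/15 + E)/(3*(A + E)))
B = 1 (B = -29*(-1/29) = 1)
sqrt(-1470 + (B + d(1, 4))**2) = sqrt(-1470 + (1 + (-1/45 + 4 + (2/3)*1)/(4 + 1))**2) = sqrt(-1470 + (1 + (-1/45 + 4 + 2/3)/5)**2) = sqrt(-1470 + (1 + (1/5)*(209/45))**2) = sqrt(-1470 + (1 + 209/225)**2) = sqrt(-1470 + (434/225)**2) = sqrt(-1470 + 188356/50625) = sqrt(-74230394/50625) = 7*I*sqrt(1514906)/225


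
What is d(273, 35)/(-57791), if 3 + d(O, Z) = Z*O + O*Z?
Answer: -19107/57791 ≈ -0.33062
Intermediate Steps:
d(O, Z) = -3 + 2*O*Z (d(O, Z) = -3 + (Z*O + O*Z) = -3 + (O*Z + O*Z) = -3 + 2*O*Z)
d(273, 35)/(-57791) = (-3 + 2*273*35)/(-57791) = (-3 + 19110)*(-1/57791) = 19107*(-1/57791) = -19107/57791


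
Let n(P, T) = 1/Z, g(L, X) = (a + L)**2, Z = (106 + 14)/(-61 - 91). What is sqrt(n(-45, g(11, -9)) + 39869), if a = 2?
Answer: 64*sqrt(2190)/15 ≈ 199.67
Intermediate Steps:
Z = -15/19 (Z = 120/(-152) = 120*(-1/152) = -15/19 ≈ -0.78947)
g(L, X) = (2 + L)**2
n(P, T) = -19/15 (n(P, T) = 1/(-15/19) = -19/15)
sqrt(n(-45, g(11, -9)) + 39869) = sqrt(-19/15 + 39869) = sqrt(598016/15) = 64*sqrt(2190)/15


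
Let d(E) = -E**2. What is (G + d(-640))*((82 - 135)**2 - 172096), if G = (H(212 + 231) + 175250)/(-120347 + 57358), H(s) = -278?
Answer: 4367684058577764/62989 ≈ 6.9340e+10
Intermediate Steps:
G = -174972/62989 (G = (-278 + 175250)/(-120347 + 57358) = 174972/(-62989) = 174972*(-1/62989) = -174972/62989 ≈ -2.7778)
(G + d(-640))*((82 - 135)**2 - 172096) = (-174972/62989 - 1*(-640)**2)*((82 - 135)**2 - 172096) = (-174972/62989 - 1*409600)*((-53)**2 - 172096) = (-174972/62989 - 409600)*(2809 - 172096) = -25800469372/62989*(-169287) = 4367684058577764/62989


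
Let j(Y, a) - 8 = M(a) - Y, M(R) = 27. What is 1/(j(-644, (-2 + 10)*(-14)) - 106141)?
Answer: -1/105462 ≈ -9.4821e-6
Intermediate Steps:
j(Y, a) = 35 - Y (j(Y, a) = 8 + (27 - Y) = 35 - Y)
1/(j(-644, (-2 + 10)*(-14)) - 106141) = 1/((35 - 1*(-644)) - 106141) = 1/((35 + 644) - 106141) = 1/(679 - 106141) = 1/(-105462) = -1/105462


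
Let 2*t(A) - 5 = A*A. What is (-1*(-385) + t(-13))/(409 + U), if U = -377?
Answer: 59/4 ≈ 14.750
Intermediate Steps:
t(A) = 5/2 + A²/2 (t(A) = 5/2 + (A*A)/2 = 5/2 + A²/2)
(-1*(-385) + t(-13))/(409 + U) = (-1*(-385) + (5/2 + (½)*(-13)²))/(409 - 377) = (385 + (5/2 + (½)*169))/32 = (385 + (5/2 + 169/2))*(1/32) = (385 + 87)*(1/32) = 472*(1/32) = 59/4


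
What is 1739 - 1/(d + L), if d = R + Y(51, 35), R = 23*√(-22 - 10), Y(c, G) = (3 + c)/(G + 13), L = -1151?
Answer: 149041056419/85704993 + 5888*I*√2/85704993 ≈ 1739.0 + 9.7158e-5*I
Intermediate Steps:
Y(c, G) = (3 + c)/(13 + G)
R = 92*I*√2 (R = 23*√(-32) = 23*(4*I*√2) = 92*I*√2 ≈ 130.11*I)
d = 9/8 + 92*I*√2 (d = 92*I*√2 + (3 + 51)/(13 + 35) = 92*I*√2 + 54/48 = 92*I*√2 + (1/48)*54 = 92*I*√2 + 9/8 = 9/8 + 92*I*√2 ≈ 1.125 + 130.11*I)
1739 - 1/(d + L) = 1739 - 1/((9/8 + 92*I*√2) - 1151) = 1739 - 1/(-9199/8 + 92*I*√2)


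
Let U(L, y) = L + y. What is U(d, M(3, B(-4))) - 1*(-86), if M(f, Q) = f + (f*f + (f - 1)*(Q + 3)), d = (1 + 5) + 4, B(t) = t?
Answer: 106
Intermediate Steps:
d = 10 (d = 6 + 4 = 10)
M(f, Q) = f + f**2 + (-1 + f)*(3 + Q) (M(f, Q) = f + (f**2 + (-1 + f)*(3 + Q)) = f + f**2 + (-1 + f)*(3 + Q))
U(d, M(3, B(-4))) - 1*(-86) = (10 + (-3 + 3**2 - 1*(-4) + 4*3 - 4*3)) - 1*(-86) = (10 + (-3 + 9 + 4 + 12 - 12)) + 86 = (10 + 10) + 86 = 20 + 86 = 106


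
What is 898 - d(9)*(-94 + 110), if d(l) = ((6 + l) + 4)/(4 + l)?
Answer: 11370/13 ≈ 874.62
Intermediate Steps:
d(l) = (10 + l)/(4 + l)
898 - d(9)*(-94 + 110) = 898 - (10 + 9)/(4 + 9)*(-94 + 110) = 898 - 19/13*16 = 898 - (1/13)*19*16 = 898 - 19*16/13 = 898 - 1*304/13 = 898 - 304/13 = 11370/13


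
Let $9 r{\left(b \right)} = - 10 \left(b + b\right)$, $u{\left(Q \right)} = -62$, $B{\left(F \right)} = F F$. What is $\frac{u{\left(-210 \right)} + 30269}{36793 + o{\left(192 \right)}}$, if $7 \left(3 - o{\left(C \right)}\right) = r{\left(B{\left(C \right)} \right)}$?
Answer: $\frac{70483}{113164} \approx 0.62284$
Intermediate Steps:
$B{\left(F \right)} = F^{2}$
$r{\left(b \right)} = - \frac{20 b}{9}$ ($r{\left(b \right)} = \frac{\left(-10\right) \left(b + b\right)}{9} = \frac{\left(-10\right) 2 b}{9} = \frac{\left(-20\right) b}{9} = - \frac{20 b}{9}$)
$o{\left(C \right)} = 3 + \frac{20 C^{2}}{63}$ ($o{\left(C \right)} = 3 - \frac{\left(- \frac{20}{9}\right) C^{2}}{7} = 3 + \frac{20 C^{2}}{63}$)
$\frac{u{\left(-210 \right)} + 30269}{36793 + o{\left(192 \right)}} = \frac{-62 + 30269}{36793 + \left(3 + \frac{20 \cdot 192^{2}}{63}\right)} = \frac{30207}{36793 + \left(3 + \frac{20}{63} \cdot 36864\right)} = \frac{30207}{36793 + \left(3 + \frac{81920}{7}\right)} = \frac{30207}{36793 + \frac{81941}{7}} = \frac{30207}{\frac{339492}{7}} = 30207 \cdot \frac{7}{339492} = \frac{70483}{113164}$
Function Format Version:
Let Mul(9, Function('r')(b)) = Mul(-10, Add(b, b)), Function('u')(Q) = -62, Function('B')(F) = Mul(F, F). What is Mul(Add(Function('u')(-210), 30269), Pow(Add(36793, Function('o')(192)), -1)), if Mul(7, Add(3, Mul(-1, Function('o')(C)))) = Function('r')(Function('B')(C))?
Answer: Rational(70483, 113164) ≈ 0.62284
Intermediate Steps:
Function('B')(F) = Pow(F, 2)
Function('r')(b) = Mul(Rational(-20, 9), b) (Function('r')(b) = Mul(Rational(1, 9), Mul(-10, Add(b, b))) = Mul(Rational(1, 9), Mul(-10, Mul(2, b))) = Mul(Rational(1, 9), Mul(-20, b)) = Mul(Rational(-20, 9), b))
Function('o')(C) = Add(3, Mul(Rational(20, 63), Pow(C, 2))) (Function('o')(C) = Add(3, Mul(Rational(-1, 7), Mul(Rational(-20, 9), Pow(C, 2)))) = Add(3, Mul(Rational(20, 63), Pow(C, 2))))
Mul(Add(Function('u')(-210), 30269), Pow(Add(36793, Function('o')(192)), -1)) = Mul(Add(-62, 30269), Pow(Add(36793, Add(3, Mul(Rational(20, 63), Pow(192, 2)))), -1)) = Mul(30207, Pow(Add(36793, Add(3, Mul(Rational(20, 63), 36864))), -1)) = Mul(30207, Pow(Add(36793, Add(3, Rational(81920, 7))), -1)) = Mul(30207, Pow(Add(36793, Rational(81941, 7)), -1)) = Mul(30207, Pow(Rational(339492, 7), -1)) = Mul(30207, Rational(7, 339492)) = Rational(70483, 113164)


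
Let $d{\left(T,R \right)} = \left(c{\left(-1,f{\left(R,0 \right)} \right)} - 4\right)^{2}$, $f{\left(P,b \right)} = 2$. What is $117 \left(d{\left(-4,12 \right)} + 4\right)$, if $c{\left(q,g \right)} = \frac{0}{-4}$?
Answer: $2340$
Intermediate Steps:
$c{\left(q,g \right)} = 0$ ($c{\left(q,g \right)} = 0 \left(- \frac{1}{4}\right) = 0$)
$d{\left(T,R \right)} = 16$ ($d{\left(T,R \right)} = \left(0 - 4\right)^{2} = \left(-4\right)^{2} = 16$)
$117 \left(d{\left(-4,12 \right)} + 4\right) = 117 \left(16 + 4\right) = 117 \cdot 20 = 2340$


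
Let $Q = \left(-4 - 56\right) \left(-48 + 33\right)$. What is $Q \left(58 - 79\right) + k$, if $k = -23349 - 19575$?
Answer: $-61824$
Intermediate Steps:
$k = -42924$
$Q = 900$ ($Q = \left(-60\right) \left(-15\right) = 900$)
$Q \left(58 - 79\right) + k = 900 \left(58 - 79\right) - 42924 = 900 \left(-21\right) - 42924 = -18900 - 42924 = -61824$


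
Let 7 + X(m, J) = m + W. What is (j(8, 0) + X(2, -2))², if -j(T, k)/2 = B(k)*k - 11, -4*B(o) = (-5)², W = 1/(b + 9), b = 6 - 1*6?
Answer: 23716/81 ≈ 292.79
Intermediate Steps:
b = 0 (b = 6 - 6 = 0)
W = ⅑ (W = 1/(0 + 9) = 1/9 = ⅑ ≈ 0.11111)
B(o) = -25/4 (B(o) = -¼*(-5)² = -¼*25 = -25/4)
X(m, J) = -62/9 + m (X(m, J) = -7 + (m + ⅑) = -7 + (⅑ + m) = -62/9 + m)
j(T, k) = 22 + 25*k/2 (j(T, k) = -2*(-25*k/4 - 11) = -2*(-11 - 25*k/4) = 22 + 25*k/2)
(j(8, 0) + X(2, -2))² = ((22 + (25/2)*0) + (-62/9 + 2))² = ((22 + 0) - 44/9)² = (22 - 44/9)² = (154/9)² = 23716/81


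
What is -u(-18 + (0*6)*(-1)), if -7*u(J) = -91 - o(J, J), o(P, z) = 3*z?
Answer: -37/7 ≈ -5.2857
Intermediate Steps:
u(J) = 13 + 3*J/7 (u(J) = -(-91 - 3*J)/7 = 13 + 3*J/7)
-u(-18 + (0*6)*(-1)) = -(13 + 3*(-18 + (0*6)*(-1))/7) = -(13 + 3*(-18 + 0*(-1))/7) = -(13 + 3*(-18 + 0)/7) = -(13 + (3/7)*(-18)) = -(13 - 54/7) = -1*37/7 = -37/7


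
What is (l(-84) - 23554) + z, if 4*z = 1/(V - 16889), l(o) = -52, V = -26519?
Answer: -4098756993/173632 ≈ -23606.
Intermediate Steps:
z = -1/173632 (z = 1/(4*(-26519 - 16889)) = (¼)/(-43408) = (¼)*(-1/43408) = -1/173632 ≈ -5.7593e-6)
(l(-84) - 23554) + z = (-52 - 23554) - 1/173632 = -23606 - 1/173632 = -4098756993/173632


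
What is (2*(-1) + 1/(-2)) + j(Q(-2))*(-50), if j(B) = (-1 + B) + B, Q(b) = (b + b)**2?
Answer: -3105/2 ≈ -1552.5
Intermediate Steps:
Q(b) = 4*b**2 (Q(b) = (2*b)**2 = 4*b**2)
j(B) = -1 + 2*B
(2*(-1) + 1/(-2)) + j(Q(-2))*(-50) = (2*(-1) + 1/(-2)) + (-1 + 2*(4*(-2)**2))*(-50) = (-2 - 1/2) + (-1 + 2*(4*4))*(-50) = -5/2 + (-1 + 2*16)*(-50) = -5/2 + (-1 + 32)*(-50) = -5/2 + 31*(-50) = -5/2 - 1550 = -3105/2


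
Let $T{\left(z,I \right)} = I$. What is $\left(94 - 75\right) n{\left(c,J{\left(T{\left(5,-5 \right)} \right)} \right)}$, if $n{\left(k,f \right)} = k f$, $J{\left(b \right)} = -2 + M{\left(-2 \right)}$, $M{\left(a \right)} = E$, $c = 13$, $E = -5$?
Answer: $-1729$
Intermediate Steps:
$M{\left(a \right)} = -5$
$J{\left(b \right)} = -7$ ($J{\left(b \right)} = -2 - 5 = -7$)
$n{\left(k,f \right)} = f k$
$\left(94 - 75\right) n{\left(c,J{\left(T{\left(5,-5 \right)} \right)} \right)} = \left(94 - 75\right) \left(\left(-7\right) 13\right) = 19 \left(-91\right) = -1729$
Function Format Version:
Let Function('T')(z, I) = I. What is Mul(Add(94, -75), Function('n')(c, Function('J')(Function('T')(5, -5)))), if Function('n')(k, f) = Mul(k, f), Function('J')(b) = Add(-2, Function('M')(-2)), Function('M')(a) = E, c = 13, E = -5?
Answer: -1729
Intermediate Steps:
Function('M')(a) = -5
Function('J')(b) = -7 (Function('J')(b) = Add(-2, -5) = -7)
Function('n')(k, f) = Mul(f, k)
Mul(Add(94, -75), Function('n')(c, Function('J')(Function('T')(5, -5)))) = Mul(Add(94, -75), Mul(-7, 13)) = Mul(19, -91) = -1729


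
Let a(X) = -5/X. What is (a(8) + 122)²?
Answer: 942841/64 ≈ 14732.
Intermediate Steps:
(a(8) + 122)² = (-5/8 + 122)² = (971/8)² = 942841/64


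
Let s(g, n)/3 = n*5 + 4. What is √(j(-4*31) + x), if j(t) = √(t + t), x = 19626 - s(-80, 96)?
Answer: √(18174 + 2*I*√62) ≈ 134.81 + 0.0584*I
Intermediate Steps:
s(g, n) = 12 + 15*n (s(g, n) = 3*(n*5 + 4) = 3*(5*n + 4) = 3*(4 + 5*n) = 12 + 15*n)
x = 18174 (x = 19626 - (12 + 15*96) = 19626 - (12 + 1440) = 19626 - 1*1452 = 19626 - 1452 = 18174)
j(t) = √2*√t (j(t) = √(2*t) = √2*√t)
√(j(-4*31) + x) = √(√2*√(-4*31) + 18174) = √(√2*√(-124) + 18174) = √(√2*(2*I*√31) + 18174) = √(2*I*√62 + 18174) = √(18174 + 2*I*√62)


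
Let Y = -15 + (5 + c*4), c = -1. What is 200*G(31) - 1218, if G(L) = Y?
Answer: -4018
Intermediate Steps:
Y = -14 (Y = -15 + (5 - 1*4) = -15 + (5 - 4) = -15 + 1 = -14)
G(L) = -14
200*G(31) - 1218 = 200*(-14) - 1218 = -2800 - 1218 = -4018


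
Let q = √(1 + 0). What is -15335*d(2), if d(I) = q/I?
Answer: -15335/2 ≈ -7667.5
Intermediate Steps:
q = 1 (q = √1 = 1)
d(I) = 1/I
-15335*d(2) = -15335/2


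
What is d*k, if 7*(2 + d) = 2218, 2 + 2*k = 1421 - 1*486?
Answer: 1028166/7 ≈ 1.4688e+5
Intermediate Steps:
k = 933/2 (k = -1 + (1421 - 1*486)/2 = -1 + (1421 - 486)/2 = -1 + (½)*935 = -1 + 935/2 = 933/2 ≈ 466.50)
d = 2204/7 (d = -2 + (⅐)*2218 = -2 + 2218/7 = 2204/7 ≈ 314.86)
d*k = (2204/7)*(933/2) = 1028166/7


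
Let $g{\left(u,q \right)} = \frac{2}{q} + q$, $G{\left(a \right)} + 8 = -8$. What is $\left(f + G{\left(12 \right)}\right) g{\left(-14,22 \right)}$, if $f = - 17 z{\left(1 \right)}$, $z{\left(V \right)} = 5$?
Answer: $- \frac{24543}{11} \approx -2231.2$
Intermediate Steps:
$G{\left(a \right)} = -16$ ($G{\left(a \right)} = -8 - 8 = -16$)
$g{\left(u,q \right)} = q + \frac{2}{q}$
$f = -85$ ($f = \left(-17\right) 5 = -85$)
$\left(f + G{\left(12 \right)}\right) g{\left(-14,22 \right)} = \left(-85 - 16\right) \left(22 + \frac{2}{22}\right) = - 101 \left(22 + 2 \cdot \frac{1}{22}\right) = - 101 \left(22 + \frac{1}{11}\right) = \left(-101\right) \frac{243}{11} = - \frac{24543}{11}$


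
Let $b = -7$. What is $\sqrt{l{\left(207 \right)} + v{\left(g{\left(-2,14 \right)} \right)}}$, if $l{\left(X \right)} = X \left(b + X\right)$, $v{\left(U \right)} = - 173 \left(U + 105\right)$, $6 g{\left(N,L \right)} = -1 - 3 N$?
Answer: $\frac{11 \sqrt{6870}}{6} \approx 151.96$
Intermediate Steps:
$g{\left(N,L \right)} = - \frac{1}{6} - \frac{N}{2}$ ($g{\left(N,L \right)} = \frac{-1 - 3 N}{6} = - \frac{1}{6} - \frac{N}{2}$)
$v{\left(U \right)} = -18165 - 173 U$ ($v{\left(U \right)} = - 173 \left(105 + U\right) = -18165 - 173 U$)
$l{\left(X \right)} = X \left(-7 + X\right)$
$\sqrt{l{\left(207 \right)} + v{\left(g{\left(-2,14 \right)} \right)}} = \sqrt{207 \left(-7 + 207\right) - \left(18165 + 173 \left(- \frac{1}{6} - -1\right)\right)} = \sqrt{207 \cdot 200 - \left(18165 + 173 \left(- \frac{1}{6} + 1\right)\right)} = \sqrt{41400 - \frac{109855}{6}} = \sqrt{\frac{138545}{6}} = \frac{11 \sqrt{6870}}{6}$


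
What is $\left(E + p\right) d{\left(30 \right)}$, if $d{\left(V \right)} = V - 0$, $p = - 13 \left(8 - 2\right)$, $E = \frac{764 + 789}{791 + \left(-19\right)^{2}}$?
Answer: $- \frac{441515}{192} \approx -2299.6$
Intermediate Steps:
$E = \frac{1553}{1152}$ ($E = \frac{1553}{791 + 361} = \frac{1553}{1152} \approx 1.3481$)
$p = -78$ ($p = \left(-13\right) 6 = -78$)
$d{\left(V \right)} = V$ ($d{\left(V \right)} = V + 0 = V$)
$\left(E + p\right) d{\left(30 \right)} = \left(\frac{1553}{1152} - 78\right) 30 = \left(- \frac{88303}{1152}\right) 30 = - \frac{441515}{192}$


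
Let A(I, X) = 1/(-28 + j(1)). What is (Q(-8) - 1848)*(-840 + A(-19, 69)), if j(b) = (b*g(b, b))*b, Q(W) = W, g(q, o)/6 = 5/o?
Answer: 1558112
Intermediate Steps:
g(q, o) = 30/o (g(q, o) = 6*(5/o) = 30/o)
j(b) = 30*b (j(b) = (b*(30/b))*b = 30*b)
A(I, X) = ½ (A(I, X) = 1/(-28 + 30*1) = 1/(-28 + 30) = 1/2 = ½)
(Q(-8) - 1848)*(-840 + A(-19, 69)) = (-8 - 1848)*(-840 + ½) = -1856*(-1679/2) = 1558112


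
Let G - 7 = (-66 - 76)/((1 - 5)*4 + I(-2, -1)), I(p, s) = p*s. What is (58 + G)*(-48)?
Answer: -25248/7 ≈ -3606.9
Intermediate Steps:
G = 120/7 (G = 7 + (-66 - 76)/((1 - 5)*4 - 2*(-1)) = 7 - 142/(-4*4 + 2) = 7 - 142/(-16 + 2) = 7 - 142/(-14) = 7 - 142*(-1/14) = 7 + 71/7 = 120/7 ≈ 17.143)
(58 + G)*(-48) = (58 + 120/7)*(-48) = (526/7)*(-48) = -25248/7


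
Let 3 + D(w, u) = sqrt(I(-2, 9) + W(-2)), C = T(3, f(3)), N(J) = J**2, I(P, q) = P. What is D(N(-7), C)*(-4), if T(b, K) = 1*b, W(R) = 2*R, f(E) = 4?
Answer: 12 - 4*I*sqrt(6) ≈ 12.0 - 9.798*I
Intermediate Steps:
T(b, K) = b
C = 3
D(w, u) = -3 + I*sqrt(6) (D(w, u) = -3 + sqrt(-2 + 2*(-2)) = -3 + sqrt(-2 - 4) = -3 + sqrt(-6) = -3 + I*sqrt(6))
D(N(-7), C)*(-4) = (-3 + I*sqrt(6))*(-4) = 12 - 4*I*sqrt(6)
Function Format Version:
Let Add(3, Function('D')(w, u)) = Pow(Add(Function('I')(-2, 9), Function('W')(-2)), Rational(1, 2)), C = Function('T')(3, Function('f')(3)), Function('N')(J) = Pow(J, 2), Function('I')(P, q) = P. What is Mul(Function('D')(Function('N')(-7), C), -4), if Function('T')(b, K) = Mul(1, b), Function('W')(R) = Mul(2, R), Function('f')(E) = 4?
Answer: Add(12, Mul(-4, I, Pow(6, Rational(1, 2)))) ≈ Add(12.000, Mul(-9.7980, I))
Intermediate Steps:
Function('T')(b, K) = b
C = 3
Function('D')(w, u) = Add(-3, Mul(I, Pow(6, Rational(1, 2)))) (Function('D')(w, u) = Add(-3, Pow(Add(-2, Mul(2, -2)), Rational(1, 2))) = Add(-3, Pow(Add(-2, -4), Rational(1, 2))) = Add(-3, Pow(-6, Rational(1, 2))) = Add(-3, Mul(I, Pow(6, Rational(1, 2)))))
Mul(Function('D')(Function('N')(-7), C), -4) = Mul(Add(-3, Mul(I, Pow(6, Rational(1, 2)))), -4) = Add(12, Mul(-4, I, Pow(6, Rational(1, 2))))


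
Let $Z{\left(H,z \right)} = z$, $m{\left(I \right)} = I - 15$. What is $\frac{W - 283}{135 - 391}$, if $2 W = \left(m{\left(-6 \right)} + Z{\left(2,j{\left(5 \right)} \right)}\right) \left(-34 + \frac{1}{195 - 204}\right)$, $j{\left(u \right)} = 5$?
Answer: $\frac{91}{2304} \approx 0.039497$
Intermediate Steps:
$m{\left(I \right)} = -15 + I$
$W = \frac{2456}{9}$ ($W = \frac{\left(\left(-15 - 6\right) + 5\right) \left(-34 + \frac{1}{195 - 204}\right)}{2} = \frac{\left(-21 + 5\right) \left(-34 + \frac{1}{-9}\right)}{2} = \frac{\left(-16\right) \left(-34 - \frac{1}{9}\right)}{2} = \frac{\left(-16\right) \left(- \frac{307}{9}\right)}{2} = \frac{1}{2} \cdot \frac{4912}{9} = \frac{2456}{9} \approx 272.89$)
$\frac{W - 283}{135 - 391} = \frac{\frac{2456}{9} - 283}{135 - 391} = - \frac{91}{9 \left(-256\right)} = \left(- \frac{91}{9}\right) \left(- \frac{1}{256}\right) = \frac{91}{2304}$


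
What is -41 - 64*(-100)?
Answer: 6359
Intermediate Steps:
-41 - 64*(-100) = -41 + 6400 = 6359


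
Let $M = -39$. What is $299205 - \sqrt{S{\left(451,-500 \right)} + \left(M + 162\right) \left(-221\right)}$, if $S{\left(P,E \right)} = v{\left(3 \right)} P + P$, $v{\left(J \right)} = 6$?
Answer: $299205 - i \sqrt{24026} \approx 2.9921 \cdot 10^{5} - 155.0 i$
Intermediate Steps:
$S{\left(P,E \right)} = 7 P$ ($S{\left(P,E \right)} = 6 P + P = 7 P$)
$299205 - \sqrt{S{\left(451,-500 \right)} + \left(M + 162\right) \left(-221\right)} = 299205 - \sqrt{7 \cdot 451 + \left(-39 + 162\right) \left(-221\right)} = 299205 - \sqrt{3157 + 123 \left(-221\right)} = 299205 - \sqrt{3157 - 27183} = 299205 - \sqrt{-24026} = 299205 - i \sqrt{24026}$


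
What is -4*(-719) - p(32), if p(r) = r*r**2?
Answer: -29892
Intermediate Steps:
p(r) = r**3
-4*(-719) - p(32) = -4*(-719) - 1*32**3 = 2876 - 1*32768 = 2876 - 32768 = -29892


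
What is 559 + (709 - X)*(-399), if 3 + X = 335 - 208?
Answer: -232856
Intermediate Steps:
X = 124 (X = -3 + (335 - 208) = -3 + 127 = 124)
559 + (709 - X)*(-399) = 559 + (709 - 1*124)*(-399) = 559 + (709 - 124)*(-399) = 559 + 585*(-399) = 559 - 233415 = -232856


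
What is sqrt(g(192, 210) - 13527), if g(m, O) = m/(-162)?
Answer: I*sqrt(1095783)/9 ≈ 116.31*I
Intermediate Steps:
g(m, O) = -m/162 (g(m, O) = m*(-1/162) = -m/162)
sqrt(g(192, 210) - 13527) = sqrt(-1/162*192 - 13527) = sqrt(-32/27 - 13527) = sqrt(-365261/27) = I*sqrt(1095783)/9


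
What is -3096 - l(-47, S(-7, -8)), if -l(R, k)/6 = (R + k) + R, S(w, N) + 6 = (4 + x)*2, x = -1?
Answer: -3660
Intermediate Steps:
S(w, N) = 0 (S(w, N) = -6 + (4 - 1)*2 = -6 + 3*2 = -6 + 6 = 0)
l(R, k) = -12*R - 6*k (l(R, k) = -6*((R + k) + R) = -6*(k + 2*R) = -12*R - 6*k)
-3096 - l(-47, S(-7, -8)) = -3096 - (-12*(-47) - 6*0) = -3096 - (564 + 0) = -3096 - 1*564 = -3096 - 564 = -3660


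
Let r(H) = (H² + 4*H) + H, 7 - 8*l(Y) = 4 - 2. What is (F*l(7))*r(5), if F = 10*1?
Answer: 625/2 ≈ 312.50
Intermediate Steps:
F = 10
l(Y) = 5/8 (l(Y) = 7/8 - (4 - 2)/8 = 7/8 - ⅛*2 = 7/8 - ¼ = 5/8)
r(H) = H² + 5*H
(F*l(7))*r(5) = (10*(5/8))*(5*(5 + 5)) = 25*(5*10)/4 = (25/4)*50 = 625/2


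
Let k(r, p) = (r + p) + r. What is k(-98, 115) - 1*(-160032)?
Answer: 159951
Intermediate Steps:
k(r, p) = p + 2*r (k(r, p) = (p + r) + r = p + 2*r)
k(-98, 115) - 1*(-160032) = (115 + 2*(-98)) - 1*(-160032) = (115 - 196) + 160032 = -81 + 160032 = 159951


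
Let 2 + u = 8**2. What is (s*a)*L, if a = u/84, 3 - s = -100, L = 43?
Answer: 137299/42 ≈ 3269.0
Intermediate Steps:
s = 103 (s = 3 - 1*(-100) = 3 + 100 = 103)
u = 62 (u = -2 + 8**2 = -2 + 64 = 62)
a = 31/42 (a = 62/84 = 62*(1/84) = 31/42 ≈ 0.73810)
(s*a)*L = (103*(31/42))*43 = (3193/42)*43 = 137299/42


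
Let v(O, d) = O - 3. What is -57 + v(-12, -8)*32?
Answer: -537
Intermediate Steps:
v(O, d) = -3 + O
-57 + v(-12, -8)*32 = -57 + (-3 - 12)*32 = -57 - 15*32 = -57 - 480 = -537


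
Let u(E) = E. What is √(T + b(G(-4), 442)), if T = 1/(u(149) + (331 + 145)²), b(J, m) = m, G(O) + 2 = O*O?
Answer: √908826718119/45345 ≈ 21.024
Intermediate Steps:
G(O) = -2 + O² (G(O) = -2 + O*O = -2 + O²)
T = 1/226725 (T = 1/(149 + (331 + 145)²) = 1/(149 + 476²) = 1/(149 + 226576) = 1/226725 ≈ 4.4106e-6)
√(T + b(G(-4), 442)) = √(1/226725 + 442) = √(100212451/226725) = √908826718119/45345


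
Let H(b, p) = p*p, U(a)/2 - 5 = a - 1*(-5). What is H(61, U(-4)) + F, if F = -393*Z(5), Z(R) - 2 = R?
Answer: -2607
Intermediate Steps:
Z(R) = 2 + R
U(a) = 20 + 2*a (U(a) = 10 + 2*(a - 1*(-5)) = 10 + 2*(a + 5) = 10 + 2*(5 + a) = 10 + (10 + 2*a) = 20 + 2*a)
H(b, p) = p²
F = -2751 (F = -393*(2 + 5) = -393*7 = -2751)
H(61, U(-4)) + F = (20 + 2*(-4))² - 2751 = (20 - 8)² - 2751 = 12² - 2751 = 144 - 2751 = -2607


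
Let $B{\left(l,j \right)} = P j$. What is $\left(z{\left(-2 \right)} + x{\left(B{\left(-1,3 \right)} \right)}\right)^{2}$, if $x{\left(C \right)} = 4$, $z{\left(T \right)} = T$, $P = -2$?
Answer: $4$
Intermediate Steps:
$B{\left(l,j \right)} = - 2 j$
$\left(z{\left(-2 \right)} + x{\left(B{\left(-1,3 \right)} \right)}\right)^{2} = \left(-2 + 4\right)^{2} = 2^{2} = 4$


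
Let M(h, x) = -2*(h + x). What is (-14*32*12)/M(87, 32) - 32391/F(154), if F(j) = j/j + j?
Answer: -491127/2635 ≈ -186.39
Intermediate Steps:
F(j) = 1 + j
M(h, x) = -2*h - 2*x
(-14*32*12)/M(87, 32) - 32391/F(154) = (-14*32*12)/(-2*87 - 2*32) - 32391/(1 + 154) = (-448*12)/(-174 - 64) - 32391/155 = -5376/(-238) - 32391*1/155 = -5376*(-1/238) - 32391/155 = 384/17 - 32391/155 = -491127/2635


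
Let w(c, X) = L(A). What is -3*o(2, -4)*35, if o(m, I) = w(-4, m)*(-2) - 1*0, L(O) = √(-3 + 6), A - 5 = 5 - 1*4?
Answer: 210*√3 ≈ 363.73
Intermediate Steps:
A = 6 (A = 5 + (5 - 1*4) = 5 + (5 - 4) = 5 + 1 = 6)
L(O) = √3
w(c, X) = √3
o(m, I) = -2*√3 (o(m, I) = √3*(-2) - 1*0 = -2*√3 + 0 = -2*√3)
-3*o(2, -4)*35 = -(-6)*√3*35 = (6*√3)*35 = 210*√3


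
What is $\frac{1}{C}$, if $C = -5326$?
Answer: $- \frac{1}{5326} \approx -0.00018776$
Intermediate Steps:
$\frac{1}{C} = \frac{1}{-5326} = - \frac{1}{5326}$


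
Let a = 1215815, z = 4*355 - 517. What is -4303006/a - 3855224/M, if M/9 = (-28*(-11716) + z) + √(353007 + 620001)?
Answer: -5732440836997259782/1184045859262982655 + 15420896*√6757/324623362179 ≈ -4.8375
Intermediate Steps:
z = 903 (z = 1420 - 517 = 903)
M = 2960559 + 108*√6757 (M = 9*((-28*(-11716) + 903) + √(353007 + 620001)) = 9*((328048 + 903) + √973008) = 9*(328951 + 12*√6757) = 2960559 + 108*√6757 ≈ 2.9694e+6)
-4303006/a - 3855224/M = -4303006/1215815 - 3855224/(2960559 + 108*√6757)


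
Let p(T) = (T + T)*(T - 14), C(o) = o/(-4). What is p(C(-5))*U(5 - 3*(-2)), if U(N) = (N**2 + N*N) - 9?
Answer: -59415/8 ≈ -7426.9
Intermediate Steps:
C(o) = -o/4 (C(o) = o*(-1/4) = -o/4)
p(T) = 2*T*(-14 + T) (p(T) = (2*T)*(-14 + T) = 2*T*(-14 + T))
U(N) = -9 + 2*N**2 (U(N) = (N**2 + N**2) - 9 = 2*N**2 - 9 = -9 + 2*N**2)
p(C(-5))*U(5 - 3*(-2)) = (2*(-1/4*(-5))*(-14 - 1/4*(-5)))*(-9 + 2*(5 - 3*(-2))**2) = (2*(5/4)*(-14 + 5/4))*(-9 + 2*(5 + 6)**2) = (2*(5/4)*(-51/4))*(-9 + 2*11**2) = -255*(-9 + 2*121)/8 = -255*(-9 + 242)/8 = -255/8*233 = -59415/8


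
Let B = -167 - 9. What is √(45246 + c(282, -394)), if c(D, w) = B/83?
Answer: √311685086/83 ≈ 212.71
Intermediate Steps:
B = -176
c(D, w) = -176/83
√(45246 + c(282, -394)) = √(45246 - 176/83) = √(3755242/83) = √311685086/83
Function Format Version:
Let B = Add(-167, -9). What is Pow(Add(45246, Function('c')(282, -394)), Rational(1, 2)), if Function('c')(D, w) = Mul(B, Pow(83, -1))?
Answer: Mul(Rational(1, 83), Pow(311685086, Rational(1, 2))) ≈ 212.71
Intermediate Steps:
B = -176
Function('c')(D, w) = Rational(-176, 83) (Function('c')(D, w) = Mul(-176, Pow(83, -1)) = Mul(-176, Rational(1, 83)) = Rational(-176, 83))
Pow(Add(45246, Function('c')(282, -394)), Rational(1, 2)) = Pow(Add(45246, Rational(-176, 83)), Rational(1, 2)) = Pow(Rational(3755242, 83), Rational(1, 2)) = Mul(Rational(1, 83), Pow(311685086, Rational(1, 2)))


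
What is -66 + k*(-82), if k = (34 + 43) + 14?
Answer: -7528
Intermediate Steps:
k = 91 (k = 77 + 14 = 91)
-66 + k*(-82) = -66 + 91*(-82) = -66 - 7462 = -7528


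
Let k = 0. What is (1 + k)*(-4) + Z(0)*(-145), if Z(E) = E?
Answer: -4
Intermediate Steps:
(1 + k)*(-4) + Z(0)*(-145) = (1 + 0)*(-4) + 0*(-145) = 1*(-4) + 0 = -4 + 0 = -4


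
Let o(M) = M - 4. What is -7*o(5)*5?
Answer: -35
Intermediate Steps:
o(M) = -4 + M
-7*o(5)*5 = -7*(-4 + 5)*5 = -7*1*5 = -7*5 = -35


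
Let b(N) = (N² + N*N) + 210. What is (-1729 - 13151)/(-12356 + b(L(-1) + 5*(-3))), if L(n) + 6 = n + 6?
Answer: 2480/1939 ≈ 1.2790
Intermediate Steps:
L(n) = n (L(n) = -6 + (n + 6) = -6 + (6 + n) = n)
b(N) = 210 + 2*N² (b(N) = (N² + N²) + 210 = 2*N² + 210 = 210 + 2*N²)
(-1729 - 13151)/(-12356 + b(L(-1) + 5*(-3))) = (-1729 - 13151)/(-12356 + (210 + 2*(-1 + 5*(-3))²)) = -14880/(-12356 + (210 + 2*(-1 - 15)²)) = -14880/(-12356 + (210 + 2*(-16)²)) = -14880/(-12356 + (210 + 2*256)) = -14880/(-12356 + (210 + 512)) = -14880/(-12356 + 722) = -14880/(-11634) = -14880*(-1/11634) = 2480/1939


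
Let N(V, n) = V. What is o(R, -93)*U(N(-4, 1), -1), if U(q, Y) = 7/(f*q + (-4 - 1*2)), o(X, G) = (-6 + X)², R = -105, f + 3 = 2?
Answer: -86247/2 ≈ -43124.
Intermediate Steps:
f = -1 (f = -3 + 2 = -1)
U(q, Y) = 7/(-6 - q) (U(q, Y) = 7/(-q + (-4 - 1*2)) = 7/(-q + (-4 - 2)) = 7/(-q - 6) = 7/(-6 - q))
o(R, -93)*U(N(-4, 1), -1) = (-6 - 105)²*(-7/(6 - 4)) = (-111)²*(-7/2) = 12321*(-7*½) = 12321*(-7/2) = -86247/2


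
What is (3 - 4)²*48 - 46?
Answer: 2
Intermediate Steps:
(3 - 4)²*48 - 46 = (-1)²*48 - 46 = 1*48 - 46 = 48 - 46 = 2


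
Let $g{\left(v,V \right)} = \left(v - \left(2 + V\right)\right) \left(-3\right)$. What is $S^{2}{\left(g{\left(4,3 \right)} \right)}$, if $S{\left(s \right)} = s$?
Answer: $9$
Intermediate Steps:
$g{\left(v,V \right)} = 6 - 3 v + 3 V$ ($g{\left(v,V \right)} = \left(-2 + v - V\right) \left(-3\right) = 6 - 3 v + 3 V$)
$S^{2}{\left(g{\left(4,3 \right)} \right)} = \left(6 - 12 + 3 \cdot 3\right)^{2} = \left(6 - 12 + 9\right)^{2} = 3^{2} = 9$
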